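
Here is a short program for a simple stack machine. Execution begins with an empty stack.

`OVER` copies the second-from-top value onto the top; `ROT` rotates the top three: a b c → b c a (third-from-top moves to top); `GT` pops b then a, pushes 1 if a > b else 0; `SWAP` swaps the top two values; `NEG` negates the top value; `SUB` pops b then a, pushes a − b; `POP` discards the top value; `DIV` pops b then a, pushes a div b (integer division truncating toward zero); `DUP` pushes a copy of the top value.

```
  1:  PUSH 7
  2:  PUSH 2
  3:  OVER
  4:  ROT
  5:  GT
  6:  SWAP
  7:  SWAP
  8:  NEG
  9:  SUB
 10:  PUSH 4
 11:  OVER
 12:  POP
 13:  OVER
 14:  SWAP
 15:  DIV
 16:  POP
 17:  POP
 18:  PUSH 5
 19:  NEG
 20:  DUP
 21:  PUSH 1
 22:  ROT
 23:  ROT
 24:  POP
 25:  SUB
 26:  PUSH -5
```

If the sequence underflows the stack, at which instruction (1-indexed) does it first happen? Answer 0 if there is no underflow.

0

PUSH 7  → [7]
PUSH 2  → [7, 2]
OVER    → [7, 2, 7]
ROT     → [2, 7, 7]
GT      → [2, 0]
SWAP    → [0, 2]
SWAP    → [2, 0]
NEG     → [2, 0]
SUB     → [2]
PUSH 4  → [2, 4]
OVER    → [2, 4, 2]
POP     → [2, 4]
OVER    → [2, 4, 2]
SWAP    → [2, 2, 4]
DIV     → [2, 0]
POP     → [2]
POP     → []
PUSH 5  → [5]
NEG     → [-5]
DUP     → [-5, -5]
PUSH 1  → [-5, -5, 1]
ROT     → [-5, 1, -5]
ROT     → [1, -5, -5]
POP     → [1, -5]
SUB     → [6]
PUSH -5 → [6, -5]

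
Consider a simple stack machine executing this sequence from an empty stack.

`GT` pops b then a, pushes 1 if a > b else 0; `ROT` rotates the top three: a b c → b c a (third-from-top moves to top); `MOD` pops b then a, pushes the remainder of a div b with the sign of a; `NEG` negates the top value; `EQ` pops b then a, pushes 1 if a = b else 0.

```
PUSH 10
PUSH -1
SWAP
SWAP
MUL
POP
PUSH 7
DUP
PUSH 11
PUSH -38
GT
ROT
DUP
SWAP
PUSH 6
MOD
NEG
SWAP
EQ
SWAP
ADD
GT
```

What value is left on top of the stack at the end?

PUSH 10  -> 10
PUSH -1  -> 10 -1
SWAP     -> -1 10
SWAP     -> 10 -1
MUL      -> -10
POP      -> (empty)
PUSH 7   -> 7
DUP      -> 7 7
PUSH 11  -> 7 7 11
PUSH -38 -> 7 7 11 -38
GT       -> 7 7 1
ROT      -> 7 1 7
DUP      -> 7 1 7 7
SWAP     -> 7 1 7 7
PUSH 6   -> 7 1 7 7 6
MOD      -> 7 1 7 1
NEG      -> 7 1 7 -1
SWAP     -> 7 1 -1 7
EQ       -> 7 1 0
SWAP     -> 7 0 1
ADD      -> 7 1
GT       -> 1

1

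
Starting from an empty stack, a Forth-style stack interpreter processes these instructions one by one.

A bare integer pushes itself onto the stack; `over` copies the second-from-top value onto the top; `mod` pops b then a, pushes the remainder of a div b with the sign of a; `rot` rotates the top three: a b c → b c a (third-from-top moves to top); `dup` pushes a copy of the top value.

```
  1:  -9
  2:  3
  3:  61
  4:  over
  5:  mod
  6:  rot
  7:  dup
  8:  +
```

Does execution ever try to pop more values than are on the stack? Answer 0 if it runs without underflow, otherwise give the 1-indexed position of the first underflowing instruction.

0

-9    -9
3     -9 3
61    -9 3 61
over  -9 3 61 3
mod   -9 3 1
rot   3 1 -9
dup   3 1 -9 -9
+     3 1 -18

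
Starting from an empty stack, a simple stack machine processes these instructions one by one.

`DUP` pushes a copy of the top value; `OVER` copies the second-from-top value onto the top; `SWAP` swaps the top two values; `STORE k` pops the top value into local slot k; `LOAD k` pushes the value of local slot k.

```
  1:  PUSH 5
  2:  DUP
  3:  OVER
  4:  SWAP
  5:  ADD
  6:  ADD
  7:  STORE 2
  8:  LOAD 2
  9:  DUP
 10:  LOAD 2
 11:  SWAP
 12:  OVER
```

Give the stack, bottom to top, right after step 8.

PUSH 5  -> 5
DUP     -> 5 5
OVER    -> 5 5 5
SWAP    -> 5 5 5
ADD     -> 5 10
ADD     -> 15
STORE 2 -> (empty)
LOAD 2  -> 15

[15]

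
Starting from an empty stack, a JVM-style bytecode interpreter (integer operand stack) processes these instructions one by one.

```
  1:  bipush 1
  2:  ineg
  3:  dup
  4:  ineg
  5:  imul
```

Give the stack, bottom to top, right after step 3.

bipush 1 → [1]
ineg     → [-1]
dup      → [-1, -1]

[-1, -1]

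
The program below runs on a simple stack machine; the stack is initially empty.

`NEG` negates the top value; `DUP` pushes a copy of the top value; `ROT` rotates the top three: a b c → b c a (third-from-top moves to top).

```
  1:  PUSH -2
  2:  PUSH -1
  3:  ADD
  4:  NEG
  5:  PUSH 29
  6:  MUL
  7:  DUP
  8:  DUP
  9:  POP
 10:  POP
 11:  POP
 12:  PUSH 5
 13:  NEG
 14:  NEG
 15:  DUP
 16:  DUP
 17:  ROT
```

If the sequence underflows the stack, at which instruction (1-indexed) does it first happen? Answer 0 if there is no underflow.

PUSH -2 : [-2]
PUSH -1 : [-2, -1]
ADD     : [-3]
NEG     : [3]
PUSH 29 : [3, 29]
MUL     : [87]
DUP     : [87, 87]
DUP     : [87, 87, 87]
POP     : [87, 87]
POP     : [87]
POP     : []
PUSH 5  : [5]
NEG     : [-5]
NEG     : [5]
DUP     : [5, 5]
DUP     : [5, 5, 5]
ROT     : [5, 5, 5]

0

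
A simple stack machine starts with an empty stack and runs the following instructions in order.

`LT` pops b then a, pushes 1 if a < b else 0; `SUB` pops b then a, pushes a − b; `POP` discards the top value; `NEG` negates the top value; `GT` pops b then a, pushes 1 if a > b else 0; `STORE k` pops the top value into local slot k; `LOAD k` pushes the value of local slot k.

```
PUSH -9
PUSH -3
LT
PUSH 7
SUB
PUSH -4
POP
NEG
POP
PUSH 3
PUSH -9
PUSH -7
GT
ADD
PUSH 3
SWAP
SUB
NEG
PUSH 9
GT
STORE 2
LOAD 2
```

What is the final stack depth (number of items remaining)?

PUSH -9 → [-9]
PUSH -3 → [-9, -3]
LT      → [1]
PUSH 7  → [1, 7]
SUB     → [-6]
PUSH -4 → [-6, -4]
POP     → [-6]
NEG     → [6]
POP     → []
PUSH 3  → [3]
PUSH -9 → [3, -9]
PUSH -7 → [3, -9, -7]
GT      → [3, 0]
ADD     → [3]
PUSH 3  → [3, 3]
SWAP    → [3, 3]
SUB     → [0]
NEG     → [0]
PUSH 9  → [0, 9]
GT      → [0]
STORE 2 → []
LOAD 2  → [0]

1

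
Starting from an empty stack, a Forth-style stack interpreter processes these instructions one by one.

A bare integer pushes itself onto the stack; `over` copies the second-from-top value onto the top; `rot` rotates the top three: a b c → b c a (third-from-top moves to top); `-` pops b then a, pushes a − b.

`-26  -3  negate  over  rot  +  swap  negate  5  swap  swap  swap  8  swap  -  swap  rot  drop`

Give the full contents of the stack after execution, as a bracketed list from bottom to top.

-26     -26
-3      -26 -3
negate  -26 3
over    -26 3 -26
rot     3 -26 -26
+       3 -52
swap    -52 3
negate  -52 -3
5       -52 -3 5
swap    -52 5 -3
swap    -52 -3 5
swap    -52 5 -3
8       -52 5 -3 8
swap    -52 5 8 -3
-       -52 5 11
swap    -52 11 5
rot     11 5 -52
drop    11 5

[11, 5]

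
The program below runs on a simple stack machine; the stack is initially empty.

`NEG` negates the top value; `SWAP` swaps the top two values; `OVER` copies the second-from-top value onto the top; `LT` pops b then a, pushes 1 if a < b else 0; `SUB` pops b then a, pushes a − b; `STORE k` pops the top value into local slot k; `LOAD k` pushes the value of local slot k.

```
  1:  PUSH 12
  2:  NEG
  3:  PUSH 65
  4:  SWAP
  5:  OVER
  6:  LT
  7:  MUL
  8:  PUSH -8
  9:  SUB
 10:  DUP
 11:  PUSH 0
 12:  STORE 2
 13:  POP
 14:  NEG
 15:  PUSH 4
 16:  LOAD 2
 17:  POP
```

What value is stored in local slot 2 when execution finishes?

PUSH 12  [12]
NEG      [-12]
PUSH 65  [-12, 65]
SWAP     [65, -12]
OVER     [65, -12, 65]
LT       [65, 1]
MUL      [65]
PUSH -8  [65, -8]
SUB      [73]
DUP      [73, 73]
PUSH 0   [73, 73, 0]
STORE 2  [73, 73]
POP      [73]
NEG      [-73]
PUSH 4   [-73, 4]
LOAD 2   [-73, 4, 0]
POP      [-73, 4]

0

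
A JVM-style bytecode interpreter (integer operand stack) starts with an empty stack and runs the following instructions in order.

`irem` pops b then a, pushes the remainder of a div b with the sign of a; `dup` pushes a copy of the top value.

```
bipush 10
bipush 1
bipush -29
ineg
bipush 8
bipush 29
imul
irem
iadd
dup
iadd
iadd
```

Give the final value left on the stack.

bipush 10   10
bipush 1    10 1
bipush -29  10 1 -29
ineg        10 1 29
bipush 8    10 1 29 8
bipush 29   10 1 29 8 29
imul        10 1 29 232
irem        10 1 29
iadd        10 30
dup         10 30 30
iadd        10 60
iadd        70

70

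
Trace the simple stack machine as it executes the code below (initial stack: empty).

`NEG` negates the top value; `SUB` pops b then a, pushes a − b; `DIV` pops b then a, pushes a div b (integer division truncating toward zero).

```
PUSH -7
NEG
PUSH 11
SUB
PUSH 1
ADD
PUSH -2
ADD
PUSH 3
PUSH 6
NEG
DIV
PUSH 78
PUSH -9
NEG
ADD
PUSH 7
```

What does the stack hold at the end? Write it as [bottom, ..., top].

[-5, 0, 87, 7]

PUSH -7 : -7
NEG     : 7
PUSH 11 : 7 11
SUB     : -4
PUSH 1  : -4 1
ADD     : -3
PUSH -2 : -3 -2
ADD     : -5
PUSH 3  : -5 3
PUSH 6  : -5 3 6
NEG     : -5 3 -6
DIV     : -5 0
PUSH 78 : -5 0 78
PUSH -9 : -5 0 78 -9
NEG     : -5 0 78 9
ADD     : -5 0 87
PUSH 7  : -5 0 87 7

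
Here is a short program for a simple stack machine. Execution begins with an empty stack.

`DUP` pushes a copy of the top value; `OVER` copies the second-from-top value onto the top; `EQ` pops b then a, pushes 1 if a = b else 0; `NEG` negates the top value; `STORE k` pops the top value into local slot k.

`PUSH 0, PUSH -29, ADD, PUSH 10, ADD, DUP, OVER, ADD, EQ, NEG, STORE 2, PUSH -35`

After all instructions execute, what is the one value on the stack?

-35

PUSH 0   -> 0
PUSH -29 -> 0 -29
ADD      -> -29
PUSH 10  -> -29 10
ADD      -> -19
DUP      -> -19 -19
OVER     -> -19 -19 -19
ADD      -> -19 -38
EQ       -> 0
NEG      -> 0
STORE 2  -> (empty)
PUSH -35 -> -35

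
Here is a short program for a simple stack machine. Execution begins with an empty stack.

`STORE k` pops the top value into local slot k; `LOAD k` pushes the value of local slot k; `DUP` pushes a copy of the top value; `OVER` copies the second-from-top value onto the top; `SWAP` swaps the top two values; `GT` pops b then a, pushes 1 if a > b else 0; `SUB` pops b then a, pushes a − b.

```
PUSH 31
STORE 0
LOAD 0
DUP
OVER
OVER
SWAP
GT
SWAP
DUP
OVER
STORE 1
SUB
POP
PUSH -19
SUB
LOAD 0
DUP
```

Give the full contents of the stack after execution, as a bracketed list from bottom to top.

[31, 19, 31, 31]

PUSH 31  → [31]
STORE 0  → []
LOAD 0   → [31]
DUP      → [31, 31]
OVER     → [31, 31, 31]
OVER     → [31, 31, 31, 31]
SWAP     → [31, 31, 31, 31]
GT       → [31, 31, 0]
SWAP     → [31, 0, 31]
DUP      → [31, 0, 31, 31]
OVER     → [31, 0, 31, 31, 31]
STORE 1  → [31, 0, 31, 31]
SUB      → [31, 0, 0]
POP      → [31, 0]
PUSH -19 → [31, 0, -19]
SUB      → [31, 19]
LOAD 0   → [31, 19, 31]
DUP      → [31, 19, 31, 31]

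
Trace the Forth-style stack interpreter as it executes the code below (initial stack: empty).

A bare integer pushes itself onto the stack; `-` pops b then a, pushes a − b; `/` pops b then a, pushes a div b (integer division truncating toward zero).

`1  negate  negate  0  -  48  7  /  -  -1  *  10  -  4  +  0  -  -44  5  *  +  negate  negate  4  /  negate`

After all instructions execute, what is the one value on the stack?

1      -> 1
negate -> -1
negate -> 1
0      -> 1 0
-      -> 1
48     -> 1 48
7      -> 1 48 7
/      -> 1 6
-      -> -5
-1     -> -5 -1
*      -> 5
10     -> 5 10
-      -> -5
4      -> -5 4
+      -> -1
0      -> -1 0
-      -> -1
-44    -> -1 -44
5      -> -1 -44 5
*      -> -1 -220
+      -> -221
negate -> 221
negate -> -221
4      -> -221 4
/      -> -55
negate -> 55

55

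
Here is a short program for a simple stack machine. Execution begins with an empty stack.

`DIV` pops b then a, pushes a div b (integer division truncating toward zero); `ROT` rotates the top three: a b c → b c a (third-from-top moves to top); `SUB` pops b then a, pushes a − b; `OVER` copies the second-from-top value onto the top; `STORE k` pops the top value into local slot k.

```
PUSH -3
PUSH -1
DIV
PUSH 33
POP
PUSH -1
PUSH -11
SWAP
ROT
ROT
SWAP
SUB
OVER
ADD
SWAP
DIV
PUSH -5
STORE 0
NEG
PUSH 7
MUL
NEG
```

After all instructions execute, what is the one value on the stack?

PUSH -3  : [-3]
PUSH -1  : [-3, -1]
DIV      : [3]
PUSH 33  : [3, 33]
POP      : [3]
PUSH -1  : [3, -1]
PUSH -11 : [3, -1, -11]
SWAP     : [3, -11, -1]
ROT      : [-11, -1, 3]
ROT      : [-1, 3, -11]
SWAP     : [-1, -11, 3]
SUB      : [-1, -14]
OVER     : [-1, -14, -1]
ADD      : [-1, -15]
SWAP     : [-15, -1]
DIV      : [15]
PUSH -5  : [15, -5]
STORE 0  : [15]
NEG      : [-15]
PUSH 7   : [-15, 7]
MUL      : [-105]
NEG      : [105]

105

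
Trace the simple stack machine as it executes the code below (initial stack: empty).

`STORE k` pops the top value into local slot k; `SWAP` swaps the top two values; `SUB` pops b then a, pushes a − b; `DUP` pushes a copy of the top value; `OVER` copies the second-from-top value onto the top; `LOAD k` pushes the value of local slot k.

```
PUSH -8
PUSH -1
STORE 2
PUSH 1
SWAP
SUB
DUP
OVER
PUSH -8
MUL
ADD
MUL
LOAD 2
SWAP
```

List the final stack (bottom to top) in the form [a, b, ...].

PUSH -8  -8
PUSH -1  -8 -1
STORE 2  -8
PUSH 1   -8 1
SWAP     1 -8
SUB      9
DUP      9 9
OVER     9 9 9
PUSH -8  9 9 9 -8
MUL      9 9 -72
ADD      9 -63
MUL      -567
LOAD 2   -567 -1
SWAP     -1 -567

[-1, -567]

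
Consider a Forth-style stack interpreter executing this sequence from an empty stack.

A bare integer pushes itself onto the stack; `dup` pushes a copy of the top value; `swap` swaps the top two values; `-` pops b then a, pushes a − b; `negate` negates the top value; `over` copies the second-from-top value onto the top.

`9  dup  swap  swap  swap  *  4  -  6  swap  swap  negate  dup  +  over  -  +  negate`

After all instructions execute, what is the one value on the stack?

9      → 9
dup    → 9 9
swap   → 9 9
swap   → 9 9
swap   → 9 9
*      → 81
4      → 81 4
-      → 77
6      → 77 6
swap   → 6 77
swap   → 77 6
negate → 77 -6
dup    → 77 -6 -6
+      → 77 -12
over   → 77 -12 77
-      → 77 -89
+      → -12
negate → 12

12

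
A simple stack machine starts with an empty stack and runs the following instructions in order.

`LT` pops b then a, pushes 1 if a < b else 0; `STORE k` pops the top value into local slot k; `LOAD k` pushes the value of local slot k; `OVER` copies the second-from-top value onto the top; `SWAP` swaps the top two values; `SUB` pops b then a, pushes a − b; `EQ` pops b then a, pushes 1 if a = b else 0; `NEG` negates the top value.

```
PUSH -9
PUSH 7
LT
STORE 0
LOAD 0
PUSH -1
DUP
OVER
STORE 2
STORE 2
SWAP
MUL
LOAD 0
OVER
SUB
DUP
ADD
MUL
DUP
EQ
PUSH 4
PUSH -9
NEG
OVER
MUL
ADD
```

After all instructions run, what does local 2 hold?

-1

PUSH -9  -9
PUSH 7   -9 7
LT       1
STORE 0  (empty)
LOAD 0   1
PUSH -1  1 -1
DUP      1 -1 -1
OVER     1 -1 -1 -1
STORE 2  1 -1 -1
STORE 2  1 -1
SWAP     -1 1
MUL      -1
LOAD 0   -1 1
OVER     -1 1 -1
SUB      -1 2
DUP      -1 2 2
ADD      -1 4
MUL      -4
DUP      -4 -4
EQ       1
PUSH 4   1 4
PUSH -9  1 4 -9
NEG      1 4 9
OVER     1 4 9 4
MUL      1 4 36
ADD      1 40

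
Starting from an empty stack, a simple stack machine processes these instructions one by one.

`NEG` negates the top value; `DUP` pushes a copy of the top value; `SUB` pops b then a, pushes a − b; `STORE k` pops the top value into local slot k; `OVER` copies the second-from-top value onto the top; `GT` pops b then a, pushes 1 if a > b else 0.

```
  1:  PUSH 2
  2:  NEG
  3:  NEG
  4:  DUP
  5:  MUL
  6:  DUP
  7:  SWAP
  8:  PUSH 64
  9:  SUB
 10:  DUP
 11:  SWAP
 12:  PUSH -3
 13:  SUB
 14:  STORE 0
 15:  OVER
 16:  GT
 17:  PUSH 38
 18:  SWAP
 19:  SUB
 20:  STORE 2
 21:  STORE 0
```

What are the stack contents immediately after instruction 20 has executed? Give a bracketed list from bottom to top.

[4]

PUSH 2  : [2]
NEG     : [-2]
NEG     : [2]
DUP     : [2, 2]
MUL     : [4]
DUP     : [4, 4]
SWAP    : [4, 4]
PUSH 64 : [4, 4, 64]
SUB     : [4, -60]
DUP     : [4, -60, -60]
SWAP    : [4, -60, -60]
PUSH -3 : [4, -60, -60, -3]
SUB     : [4, -60, -57]
STORE 0 : [4, -60]
OVER    : [4, -60, 4]
GT      : [4, 0]
PUSH 38 : [4, 0, 38]
SWAP    : [4, 38, 0]
SUB     : [4, 38]
STORE 2 : [4]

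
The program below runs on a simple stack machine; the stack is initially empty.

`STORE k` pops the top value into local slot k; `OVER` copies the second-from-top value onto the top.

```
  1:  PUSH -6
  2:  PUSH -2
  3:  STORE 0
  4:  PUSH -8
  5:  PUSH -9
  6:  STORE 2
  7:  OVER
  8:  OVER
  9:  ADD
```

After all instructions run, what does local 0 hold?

-2

PUSH -6 : [-6]
PUSH -2 : [-6, -2]
STORE 0 : [-6]
PUSH -8 : [-6, -8]
PUSH -9 : [-6, -8, -9]
STORE 2 : [-6, -8]
OVER    : [-6, -8, -6]
OVER    : [-6, -8, -6, -8]
ADD     : [-6, -8, -14]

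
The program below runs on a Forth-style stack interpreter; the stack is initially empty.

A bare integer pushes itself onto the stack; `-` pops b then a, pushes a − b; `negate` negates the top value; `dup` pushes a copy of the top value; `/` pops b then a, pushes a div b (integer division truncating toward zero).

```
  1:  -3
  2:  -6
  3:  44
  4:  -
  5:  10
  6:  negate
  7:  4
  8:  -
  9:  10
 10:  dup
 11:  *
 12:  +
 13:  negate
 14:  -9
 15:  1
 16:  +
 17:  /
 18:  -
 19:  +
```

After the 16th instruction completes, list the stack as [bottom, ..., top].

-3     : -3
-6     : -3 -6
44     : -3 -6 44
-      : -3 -50
10     : -3 -50 10
negate : -3 -50 -10
4      : -3 -50 -10 4
-      : -3 -50 -14
10     : -3 -50 -14 10
dup    : -3 -50 -14 10 10
*      : -3 -50 -14 100
+      : -3 -50 86
negate : -3 -50 -86
-9     : -3 -50 -86 -9
1      : -3 -50 -86 -9 1
+      : -3 -50 -86 -8

[-3, -50, -86, -8]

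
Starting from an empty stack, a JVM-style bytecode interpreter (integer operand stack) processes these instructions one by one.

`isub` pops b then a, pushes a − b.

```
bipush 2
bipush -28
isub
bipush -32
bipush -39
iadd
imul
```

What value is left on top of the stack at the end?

-2130

bipush 2   → 2
bipush -28 → 2 -28
isub       → 30
bipush -32 → 30 -32
bipush -39 → 30 -32 -39
iadd       → 30 -71
imul       → -2130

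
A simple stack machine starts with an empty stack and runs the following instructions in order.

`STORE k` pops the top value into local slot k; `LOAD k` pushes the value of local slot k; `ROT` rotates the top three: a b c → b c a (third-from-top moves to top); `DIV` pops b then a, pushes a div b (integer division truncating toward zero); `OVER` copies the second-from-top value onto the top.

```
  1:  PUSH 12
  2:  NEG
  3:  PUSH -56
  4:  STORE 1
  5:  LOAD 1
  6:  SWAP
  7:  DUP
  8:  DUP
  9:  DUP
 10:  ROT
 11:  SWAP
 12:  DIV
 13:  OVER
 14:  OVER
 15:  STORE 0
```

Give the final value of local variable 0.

PUSH 12  : [12]
NEG      : [-12]
PUSH -56 : [-12, -56]
STORE 1  : [-12]
LOAD 1   : [-12, -56]
SWAP     : [-56, -12]
DUP      : [-56, -12, -12]
DUP      : [-56, -12, -12, -12]
DUP      : [-56, -12, -12, -12, -12]
ROT      : [-56, -12, -12, -12, -12]
SWAP     : [-56, -12, -12, -12, -12]
DIV      : [-56, -12, -12, 1]
OVER     : [-56, -12, -12, 1, -12]
OVER     : [-56, -12, -12, 1, -12, 1]
STORE 0  : [-56, -12, -12, 1, -12]

1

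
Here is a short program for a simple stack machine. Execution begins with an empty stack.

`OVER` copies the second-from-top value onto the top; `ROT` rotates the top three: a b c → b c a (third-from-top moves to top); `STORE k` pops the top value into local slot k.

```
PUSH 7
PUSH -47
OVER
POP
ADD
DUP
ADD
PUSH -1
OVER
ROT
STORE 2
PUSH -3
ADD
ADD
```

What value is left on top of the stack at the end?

PUSH 7    [7]
PUSH -47  [7, -47]
OVER      [7, -47, 7]
POP       [7, -47]
ADD       [-40]
DUP       [-40, -40]
ADD       [-80]
PUSH -1   [-80, -1]
OVER      [-80, -1, -80]
ROT       [-1, -80, -80]
STORE 2   [-1, -80]
PUSH -3   [-1, -80, -3]
ADD       [-1, -83]
ADD       [-84]

-84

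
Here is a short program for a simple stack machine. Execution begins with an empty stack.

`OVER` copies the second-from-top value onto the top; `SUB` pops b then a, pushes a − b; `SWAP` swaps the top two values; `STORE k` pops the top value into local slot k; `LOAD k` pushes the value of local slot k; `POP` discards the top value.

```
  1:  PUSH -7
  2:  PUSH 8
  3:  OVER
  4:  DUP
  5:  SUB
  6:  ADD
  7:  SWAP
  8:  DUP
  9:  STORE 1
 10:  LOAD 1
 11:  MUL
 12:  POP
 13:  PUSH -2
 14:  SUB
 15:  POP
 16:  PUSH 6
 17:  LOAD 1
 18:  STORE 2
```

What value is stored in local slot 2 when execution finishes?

PUSH -7 → [-7]
PUSH 8  → [-7, 8]
OVER    → [-7, 8, -7]
DUP     → [-7, 8, -7, -7]
SUB     → [-7, 8, 0]
ADD     → [-7, 8]
SWAP    → [8, -7]
DUP     → [8, -7, -7]
STORE 1 → [8, -7]
LOAD 1  → [8, -7, -7]
MUL     → [8, 49]
POP     → [8]
PUSH -2 → [8, -2]
SUB     → [10]
POP     → []
PUSH 6  → [6]
LOAD 1  → [6, -7]
STORE 2 → [6]

-7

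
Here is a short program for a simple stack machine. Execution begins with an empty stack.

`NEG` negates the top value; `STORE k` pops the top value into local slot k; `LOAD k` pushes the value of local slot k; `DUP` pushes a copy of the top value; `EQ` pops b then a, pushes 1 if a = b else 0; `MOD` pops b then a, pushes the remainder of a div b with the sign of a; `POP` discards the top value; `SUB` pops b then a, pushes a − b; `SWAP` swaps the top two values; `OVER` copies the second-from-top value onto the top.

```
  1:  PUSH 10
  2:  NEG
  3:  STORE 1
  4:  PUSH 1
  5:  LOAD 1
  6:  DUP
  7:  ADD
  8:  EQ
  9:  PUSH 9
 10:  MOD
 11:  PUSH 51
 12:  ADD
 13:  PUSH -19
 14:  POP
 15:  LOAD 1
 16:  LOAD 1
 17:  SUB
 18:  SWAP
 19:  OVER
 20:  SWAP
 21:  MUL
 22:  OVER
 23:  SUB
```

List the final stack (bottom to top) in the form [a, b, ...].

PUSH 10  → [10]
NEG      → [-10]
STORE 1  → []
PUSH 1   → [1]
LOAD 1   → [1, -10]
DUP      → [1, -10, -10]
ADD      → [1, -20]
EQ       → [0]
PUSH 9   → [0, 9]
MOD      → [0]
PUSH 51  → [0, 51]
ADD      → [51]
PUSH -19 → [51, -19]
POP      → [51]
LOAD 1   → [51, -10]
LOAD 1   → [51, -10, -10]
SUB      → [51, 0]
SWAP     → [0, 51]
OVER     → [0, 51, 0]
SWAP     → [0, 0, 51]
MUL      → [0, 0]
OVER     → [0, 0, 0]
SUB      → [0, 0]

[0, 0]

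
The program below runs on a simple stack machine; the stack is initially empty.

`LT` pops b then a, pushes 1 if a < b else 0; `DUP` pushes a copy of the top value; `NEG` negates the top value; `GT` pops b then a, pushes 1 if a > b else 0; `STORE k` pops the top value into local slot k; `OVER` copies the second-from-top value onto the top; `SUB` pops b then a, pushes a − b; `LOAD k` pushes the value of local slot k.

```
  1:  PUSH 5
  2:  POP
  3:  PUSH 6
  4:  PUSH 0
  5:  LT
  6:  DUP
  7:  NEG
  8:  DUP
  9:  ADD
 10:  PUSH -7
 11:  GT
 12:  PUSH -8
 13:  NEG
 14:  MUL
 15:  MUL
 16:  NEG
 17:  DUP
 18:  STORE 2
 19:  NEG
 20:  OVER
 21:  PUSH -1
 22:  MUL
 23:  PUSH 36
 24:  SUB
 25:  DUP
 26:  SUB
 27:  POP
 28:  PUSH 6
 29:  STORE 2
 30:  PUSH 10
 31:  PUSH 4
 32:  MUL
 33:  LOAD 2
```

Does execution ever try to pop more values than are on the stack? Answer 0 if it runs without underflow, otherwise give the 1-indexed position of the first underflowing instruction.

PUSH 5  : [5]
POP     : []
PUSH 6  : [6]
PUSH 0  : [6, 0]
LT      : [0]
DUP     : [0, 0]
NEG     : [0, 0]
DUP     : [0, 0, 0]
ADD     : [0, 0]
PUSH -7 : [0, 0, -7]
GT      : [0, 1]
PUSH -8 : [0, 1, -8]
NEG     : [0, 1, 8]
MUL     : [0, 8]
MUL     : [0]
NEG     : [0]
DUP     : [0, 0]
STORE 2 : [0]
NEG     : [0]
OVER  — needs 2 operands, stack has 1 → underflow

20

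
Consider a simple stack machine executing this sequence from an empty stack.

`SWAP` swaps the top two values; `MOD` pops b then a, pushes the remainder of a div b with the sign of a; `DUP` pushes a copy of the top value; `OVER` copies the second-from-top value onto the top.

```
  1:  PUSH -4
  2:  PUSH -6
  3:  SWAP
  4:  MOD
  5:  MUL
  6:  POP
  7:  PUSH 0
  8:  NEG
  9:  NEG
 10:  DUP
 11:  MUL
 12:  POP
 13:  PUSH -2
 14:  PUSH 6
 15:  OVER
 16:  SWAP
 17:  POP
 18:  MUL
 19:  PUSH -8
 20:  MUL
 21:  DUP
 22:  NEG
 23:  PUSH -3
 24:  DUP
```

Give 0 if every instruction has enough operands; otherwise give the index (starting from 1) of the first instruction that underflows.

5

PUSH -4 : [-4]
PUSH -6 : [-4, -6]
SWAP    : [-6, -4]
MOD     : [-2]
MUL  — needs 2 operands, stack has 1 → underflow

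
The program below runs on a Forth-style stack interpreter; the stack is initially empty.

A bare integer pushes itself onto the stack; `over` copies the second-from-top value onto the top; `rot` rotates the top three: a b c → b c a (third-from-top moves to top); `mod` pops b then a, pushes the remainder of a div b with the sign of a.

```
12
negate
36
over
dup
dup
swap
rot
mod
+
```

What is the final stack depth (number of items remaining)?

3

12     → 12
negate → -12
36     → -12 36
over   → -12 36 -12
dup    → -12 36 -12 -12
dup    → -12 36 -12 -12 -12
swap   → -12 36 -12 -12 -12
rot    → -12 36 -12 -12 -12
mod    → -12 36 -12 0
+      → -12 36 -12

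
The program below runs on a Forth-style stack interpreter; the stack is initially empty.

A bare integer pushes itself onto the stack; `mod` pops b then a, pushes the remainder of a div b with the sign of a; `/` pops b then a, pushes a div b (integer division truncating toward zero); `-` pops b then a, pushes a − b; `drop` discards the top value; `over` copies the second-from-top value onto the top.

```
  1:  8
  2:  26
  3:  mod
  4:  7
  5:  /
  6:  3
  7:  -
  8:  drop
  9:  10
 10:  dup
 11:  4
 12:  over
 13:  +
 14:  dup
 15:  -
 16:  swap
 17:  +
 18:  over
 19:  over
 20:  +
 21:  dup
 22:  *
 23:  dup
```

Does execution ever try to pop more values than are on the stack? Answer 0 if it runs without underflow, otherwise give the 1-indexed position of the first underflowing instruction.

8    : 8
26   : 8 26
mod  : 8
7    : 8 7
/    : 1
3    : 1 3
-    : -2
drop : (empty)
10   : 10
dup  : 10 10
4    : 10 10 4
over : 10 10 4 10
+    : 10 10 14
dup  : 10 10 14 14
-    : 10 10 0
swap : 10 0 10
+    : 10 10
over : 10 10 10
over : 10 10 10 10
+    : 10 10 20
dup  : 10 10 20 20
*    : 10 10 400
dup  : 10 10 400 400

0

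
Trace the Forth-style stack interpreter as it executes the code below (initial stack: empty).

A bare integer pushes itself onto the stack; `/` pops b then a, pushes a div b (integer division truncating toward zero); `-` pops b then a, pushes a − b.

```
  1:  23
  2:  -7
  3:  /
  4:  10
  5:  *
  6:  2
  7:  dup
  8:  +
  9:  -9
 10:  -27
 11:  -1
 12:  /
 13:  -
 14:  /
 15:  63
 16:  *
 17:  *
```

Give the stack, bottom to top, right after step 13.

23  -> [23]
-7  -> [23, -7]
/   -> [-3]
10  -> [-3, 10]
*   -> [-30]
2   -> [-30, 2]
dup -> [-30, 2, 2]
+   -> [-30, 4]
-9  -> [-30, 4, -9]
-27 -> [-30, 4, -9, -27]
-1  -> [-30, 4, -9, -27, -1]
/   -> [-30, 4, -9, 27]
-   -> [-30, 4, -36]

[-30, 4, -36]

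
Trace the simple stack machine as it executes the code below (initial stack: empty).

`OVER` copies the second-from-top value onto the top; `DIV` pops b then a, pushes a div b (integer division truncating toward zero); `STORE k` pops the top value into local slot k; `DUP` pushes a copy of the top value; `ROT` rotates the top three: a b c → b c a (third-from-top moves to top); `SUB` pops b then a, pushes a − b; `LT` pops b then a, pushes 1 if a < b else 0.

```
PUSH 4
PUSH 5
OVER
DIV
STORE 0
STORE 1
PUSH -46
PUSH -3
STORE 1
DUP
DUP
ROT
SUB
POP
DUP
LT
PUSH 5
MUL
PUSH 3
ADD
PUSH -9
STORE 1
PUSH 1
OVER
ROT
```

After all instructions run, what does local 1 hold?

PUSH 4   : 4
PUSH 5   : 4 5
OVER     : 4 5 4
DIV      : 4 1
STORE 0  : 4
STORE 1  : (empty)
PUSH -46 : -46
PUSH -3  : -46 -3
STORE 1  : -46
DUP      : -46 -46
DUP      : -46 -46 -46
ROT      : -46 -46 -46
SUB      : -46 0
POP      : -46
DUP      : -46 -46
LT       : 0
PUSH 5   : 0 5
MUL      : 0
PUSH 3   : 0 3
ADD      : 3
PUSH -9  : 3 -9
STORE 1  : 3
PUSH 1   : 3 1
OVER     : 3 1 3
ROT      : 1 3 3

-9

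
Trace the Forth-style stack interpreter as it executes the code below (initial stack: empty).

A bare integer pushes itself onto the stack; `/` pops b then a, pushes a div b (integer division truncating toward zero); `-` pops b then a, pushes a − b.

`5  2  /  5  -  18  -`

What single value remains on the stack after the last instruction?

5  → 5
2  → 5 2
/  → 2
5  → 2 5
-  → -3
18 → -3 18
-  → -21

-21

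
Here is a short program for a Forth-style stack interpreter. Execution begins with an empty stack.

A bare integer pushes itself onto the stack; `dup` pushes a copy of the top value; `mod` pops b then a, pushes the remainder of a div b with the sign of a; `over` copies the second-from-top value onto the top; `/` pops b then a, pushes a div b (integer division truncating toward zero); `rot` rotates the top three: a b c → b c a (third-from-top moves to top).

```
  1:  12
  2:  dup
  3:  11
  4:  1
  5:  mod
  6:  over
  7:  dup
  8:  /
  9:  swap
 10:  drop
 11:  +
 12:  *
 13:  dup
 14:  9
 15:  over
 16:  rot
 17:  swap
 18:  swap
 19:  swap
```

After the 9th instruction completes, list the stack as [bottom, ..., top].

[12, 12, 1, 0]

12   → [12]
dup  → [12, 12]
11   → [12, 12, 11]
1    → [12, 12, 11, 1]
mod  → [12, 12, 0]
over → [12, 12, 0, 12]
dup  → [12, 12, 0, 12, 12]
/    → [12, 12, 0, 1]
swap → [12, 12, 1, 0]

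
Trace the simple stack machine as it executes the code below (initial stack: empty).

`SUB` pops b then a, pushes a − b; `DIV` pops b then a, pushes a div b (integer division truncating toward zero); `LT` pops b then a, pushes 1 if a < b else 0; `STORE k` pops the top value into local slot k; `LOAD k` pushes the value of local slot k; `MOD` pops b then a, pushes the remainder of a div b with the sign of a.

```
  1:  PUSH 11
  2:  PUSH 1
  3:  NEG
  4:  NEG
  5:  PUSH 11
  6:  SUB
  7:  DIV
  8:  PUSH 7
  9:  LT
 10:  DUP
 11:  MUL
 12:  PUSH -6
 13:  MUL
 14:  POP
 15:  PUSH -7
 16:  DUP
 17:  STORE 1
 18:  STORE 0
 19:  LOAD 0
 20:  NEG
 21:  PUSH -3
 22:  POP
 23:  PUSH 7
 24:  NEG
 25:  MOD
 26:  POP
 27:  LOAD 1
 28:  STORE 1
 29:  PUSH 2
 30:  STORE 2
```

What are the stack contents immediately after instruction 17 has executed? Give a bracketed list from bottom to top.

PUSH 11 -> [11]
PUSH 1  -> [11, 1]
NEG     -> [11, -1]
NEG     -> [11, 1]
PUSH 11 -> [11, 1, 11]
SUB     -> [11, -10]
DIV     -> [-1]
PUSH 7  -> [-1, 7]
LT      -> [1]
DUP     -> [1, 1]
MUL     -> [1]
PUSH -6 -> [1, -6]
MUL     -> [-6]
POP     -> []
PUSH -7 -> [-7]
DUP     -> [-7, -7]
STORE 1 -> [-7]

[-7]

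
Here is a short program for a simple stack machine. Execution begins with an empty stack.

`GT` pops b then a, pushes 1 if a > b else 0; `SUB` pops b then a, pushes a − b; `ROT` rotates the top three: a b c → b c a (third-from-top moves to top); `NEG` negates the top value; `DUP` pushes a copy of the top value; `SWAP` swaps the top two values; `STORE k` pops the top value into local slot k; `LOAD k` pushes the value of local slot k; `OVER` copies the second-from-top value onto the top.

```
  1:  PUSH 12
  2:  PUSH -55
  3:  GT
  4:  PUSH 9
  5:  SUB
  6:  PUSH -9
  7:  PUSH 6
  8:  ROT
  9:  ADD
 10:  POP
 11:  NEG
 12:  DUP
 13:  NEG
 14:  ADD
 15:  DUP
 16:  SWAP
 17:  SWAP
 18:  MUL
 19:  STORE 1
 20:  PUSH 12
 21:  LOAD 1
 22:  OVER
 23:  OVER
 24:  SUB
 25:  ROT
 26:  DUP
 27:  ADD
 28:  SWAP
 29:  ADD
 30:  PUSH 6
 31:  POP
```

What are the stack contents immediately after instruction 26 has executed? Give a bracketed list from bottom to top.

[0, 12, 12, 12]

PUSH 12  -> 12
PUSH -55 -> 12 -55
GT       -> 1
PUSH 9   -> 1 9
SUB      -> -8
PUSH -9  -> -8 -9
PUSH 6   -> -8 -9 6
ROT      -> -9 6 -8
ADD      -> -9 -2
POP      -> -9
NEG      -> 9
DUP      -> 9 9
NEG      -> 9 -9
ADD      -> 0
DUP      -> 0 0
SWAP     -> 0 0
SWAP     -> 0 0
MUL      -> 0
STORE 1  -> (empty)
PUSH 12  -> 12
LOAD 1   -> 12 0
OVER     -> 12 0 12
OVER     -> 12 0 12 0
SUB      -> 12 0 12
ROT      -> 0 12 12
DUP      -> 0 12 12 12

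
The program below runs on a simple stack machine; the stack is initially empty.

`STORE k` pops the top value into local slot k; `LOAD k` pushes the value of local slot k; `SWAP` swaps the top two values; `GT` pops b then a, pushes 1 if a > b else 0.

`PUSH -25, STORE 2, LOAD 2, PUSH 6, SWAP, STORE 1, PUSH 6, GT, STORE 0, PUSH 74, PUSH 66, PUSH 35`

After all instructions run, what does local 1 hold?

PUSH -25  [-25]
STORE 2   []
LOAD 2    [-25]
PUSH 6    [-25, 6]
SWAP      [6, -25]
STORE 1   [6]
PUSH 6    [6, 6]
GT        [0]
STORE 0   []
PUSH 74   [74]
PUSH 66   [74, 66]
PUSH 35   [74, 66, 35]

-25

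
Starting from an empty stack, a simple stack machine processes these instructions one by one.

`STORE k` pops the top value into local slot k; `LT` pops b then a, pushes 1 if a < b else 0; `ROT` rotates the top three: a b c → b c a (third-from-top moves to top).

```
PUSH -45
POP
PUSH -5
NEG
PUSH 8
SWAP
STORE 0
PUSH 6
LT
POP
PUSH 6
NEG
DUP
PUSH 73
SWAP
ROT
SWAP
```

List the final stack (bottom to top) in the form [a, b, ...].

[73, -6, -6]

PUSH -45 → [-45]
POP      → []
PUSH -5  → [-5]
NEG      → [5]
PUSH 8   → [5, 8]
SWAP     → [8, 5]
STORE 0  → [8]
PUSH 6   → [8, 6]
LT       → [0]
POP      → []
PUSH 6   → [6]
NEG      → [-6]
DUP      → [-6, -6]
PUSH 73  → [-6, -6, 73]
SWAP     → [-6, 73, -6]
ROT      → [73, -6, -6]
SWAP     → [73, -6, -6]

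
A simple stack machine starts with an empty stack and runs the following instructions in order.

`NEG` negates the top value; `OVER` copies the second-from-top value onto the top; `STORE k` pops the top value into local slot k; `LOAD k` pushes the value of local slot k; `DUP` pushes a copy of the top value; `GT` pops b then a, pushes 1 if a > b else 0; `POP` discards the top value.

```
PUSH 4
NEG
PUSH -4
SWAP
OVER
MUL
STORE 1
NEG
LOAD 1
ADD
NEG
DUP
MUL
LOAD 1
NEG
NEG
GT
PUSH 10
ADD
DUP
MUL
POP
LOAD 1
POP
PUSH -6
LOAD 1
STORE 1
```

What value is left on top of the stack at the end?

PUSH 4  → [4]
NEG     → [-4]
PUSH -4 → [-4, -4]
SWAP    → [-4, -4]
OVER    → [-4, -4, -4]
MUL     → [-4, 16]
STORE 1 → [-4]
NEG     → [4]
LOAD 1  → [4, 16]
ADD     → [20]
NEG     → [-20]
DUP     → [-20, -20]
MUL     → [400]
LOAD 1  → [400, 16]
NEG     → [400, -16]
NEG     → [400, 16]
GT      → [1]
PUSH 10 → [1, 10]
ADD     → [11]
DUP     → [11, 11]
MUL     → [121]
POP     → []
LOAD 1  → [16]
POP     → []
PUSH -6 → [-6]
LOAD 1  → [-6, 16]
STORE 1 → [-6]

-6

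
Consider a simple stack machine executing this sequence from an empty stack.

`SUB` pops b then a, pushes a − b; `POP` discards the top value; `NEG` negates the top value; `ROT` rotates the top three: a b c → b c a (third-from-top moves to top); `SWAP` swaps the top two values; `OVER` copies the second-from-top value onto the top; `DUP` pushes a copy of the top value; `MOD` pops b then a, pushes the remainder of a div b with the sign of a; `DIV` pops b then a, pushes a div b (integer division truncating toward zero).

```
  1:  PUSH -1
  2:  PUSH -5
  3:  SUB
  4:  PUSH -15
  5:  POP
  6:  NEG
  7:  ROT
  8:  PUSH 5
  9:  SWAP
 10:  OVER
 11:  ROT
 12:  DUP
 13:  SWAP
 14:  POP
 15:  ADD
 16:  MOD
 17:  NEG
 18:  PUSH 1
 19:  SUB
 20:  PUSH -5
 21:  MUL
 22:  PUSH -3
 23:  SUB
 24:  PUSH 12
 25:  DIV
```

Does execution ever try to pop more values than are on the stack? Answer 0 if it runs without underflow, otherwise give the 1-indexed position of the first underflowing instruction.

PUSH -1  → -1
PUSH -5  → -1 -5
SUB      → 4
PUSH -15 → 4 -15
POP      → 4
NEG      → -4
ROT  — needs 3 operands, stack has 1 → underflow

7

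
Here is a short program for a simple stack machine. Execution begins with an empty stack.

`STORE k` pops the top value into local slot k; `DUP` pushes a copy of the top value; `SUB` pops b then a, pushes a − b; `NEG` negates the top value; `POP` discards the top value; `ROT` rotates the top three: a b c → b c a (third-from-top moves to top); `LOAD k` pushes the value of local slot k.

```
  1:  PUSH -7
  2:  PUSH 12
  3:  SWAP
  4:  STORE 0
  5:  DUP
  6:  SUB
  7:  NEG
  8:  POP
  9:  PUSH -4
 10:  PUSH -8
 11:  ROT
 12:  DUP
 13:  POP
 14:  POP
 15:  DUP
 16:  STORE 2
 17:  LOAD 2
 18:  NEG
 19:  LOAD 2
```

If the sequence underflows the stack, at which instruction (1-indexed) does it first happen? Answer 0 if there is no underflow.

PUSH -7 → -7
PUSH 12 → -7 12
SWAP    → 12 -7
STORE 0 → 12
DUP     → 12 12
SUB     → 0
NEG     → 0
POP     → (empty)
PUSH -4 → -4
PUSH -8 → -4 -8
ROT  — needs 3 operands, stack has 2 → underflow

11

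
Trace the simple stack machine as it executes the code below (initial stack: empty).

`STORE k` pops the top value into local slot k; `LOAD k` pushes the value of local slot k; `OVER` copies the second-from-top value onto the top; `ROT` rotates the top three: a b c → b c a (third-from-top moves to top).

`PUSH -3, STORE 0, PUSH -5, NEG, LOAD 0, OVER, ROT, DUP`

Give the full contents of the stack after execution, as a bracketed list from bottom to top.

[-3, 5, 5, 5]

PUSH -3 → -3
STORE 0 → (empty)
PUSH -5 → -5
NEG     → 5
LOAD 0  → 5 -3
OVER    → 5 -3 5
ROT     → -3 5 5
DUP     → -3 5 5 5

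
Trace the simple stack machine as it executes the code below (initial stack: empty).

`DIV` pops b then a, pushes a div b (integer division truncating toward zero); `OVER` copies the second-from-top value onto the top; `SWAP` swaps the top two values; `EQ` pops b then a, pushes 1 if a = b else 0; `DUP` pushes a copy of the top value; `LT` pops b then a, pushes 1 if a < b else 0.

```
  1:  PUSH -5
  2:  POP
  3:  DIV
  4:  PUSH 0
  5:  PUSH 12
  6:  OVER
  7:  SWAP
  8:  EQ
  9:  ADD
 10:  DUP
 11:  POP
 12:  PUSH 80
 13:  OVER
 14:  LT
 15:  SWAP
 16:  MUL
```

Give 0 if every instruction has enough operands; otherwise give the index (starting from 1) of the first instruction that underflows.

PUSH -5 : [-5]
POP     : []
DIV  — needs 2 operands, stack has 0 → underflow

3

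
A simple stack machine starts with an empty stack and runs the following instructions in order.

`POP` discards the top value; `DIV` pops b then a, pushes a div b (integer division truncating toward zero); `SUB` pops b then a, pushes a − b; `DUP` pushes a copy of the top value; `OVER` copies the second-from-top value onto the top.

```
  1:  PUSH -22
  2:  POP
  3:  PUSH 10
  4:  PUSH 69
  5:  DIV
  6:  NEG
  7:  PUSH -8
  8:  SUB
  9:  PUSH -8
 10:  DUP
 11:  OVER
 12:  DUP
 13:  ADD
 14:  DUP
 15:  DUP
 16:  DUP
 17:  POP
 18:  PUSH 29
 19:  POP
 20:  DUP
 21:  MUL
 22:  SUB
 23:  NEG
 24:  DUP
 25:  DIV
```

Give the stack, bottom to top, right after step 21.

PUSH -22 -> -22
POP      -> (empty)
PUSH 10  -> 10
PUSH 69  -> 10 69
DIV      -> 0
NEG      -> 0
PUSH -8  -> 0 -8
SUB      -> 8
PUSH -8  -> 8 -8
DUP      -> 8 -8 -8
OVER     -> 8 -8 -8 -8
DUP      -> 8 -8 -8 -8 -8
ADD      -> 8 -8 -8 -16
DUP      -> 8 -8 -8 -16 -16
DUP      -> 8 -8 -8 -16 -16 -16
DUP      -> 8 -8 -8 -16 -16 -16 -16
POP      -> 8 -8 -8 -16 -16 -16
PUSH 29  -> 8 -8 -8 -16 -16 -16 29
POP      -> 8 -8 -8 -16 -16 -16
DUP      -> 8 -8 -8 -16 -16 -16 -16
MUL      -> 8 -8 -8 -16 -16 256

[8, -8, -8, -16, -16, 256]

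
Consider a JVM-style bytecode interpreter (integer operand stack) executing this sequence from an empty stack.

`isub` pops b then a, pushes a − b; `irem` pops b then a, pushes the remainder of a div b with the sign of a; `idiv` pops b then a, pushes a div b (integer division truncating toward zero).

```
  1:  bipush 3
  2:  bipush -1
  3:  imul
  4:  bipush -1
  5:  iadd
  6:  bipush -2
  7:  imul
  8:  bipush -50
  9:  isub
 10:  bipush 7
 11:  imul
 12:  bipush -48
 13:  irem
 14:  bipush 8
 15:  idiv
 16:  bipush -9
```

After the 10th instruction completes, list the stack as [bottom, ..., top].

bipush 3    [3]
bipush -1   [3, -1]
imul        [-3]
bipush -1   [-3, -1]
iadd        [-4]
bipush -2   [-4, -2]
imul        [8]
bipush -50  [8, -50]
isub        [58]
bipush 7    [58, 7]

[58, 7]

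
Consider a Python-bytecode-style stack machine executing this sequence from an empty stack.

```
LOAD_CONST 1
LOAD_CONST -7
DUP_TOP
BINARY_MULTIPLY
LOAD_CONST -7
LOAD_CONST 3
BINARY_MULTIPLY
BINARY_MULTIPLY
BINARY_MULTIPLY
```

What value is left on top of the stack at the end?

LOAD_CONST 1    → [1]
LOAD_CONST -7   → [1, -7]
DUP_TOP         → [1, -7, -7]
BINARY_MULTIPLY → [1, 49]
LOAD_CONST -7   → [1, 49, -7]
LOAD_CONST 3    → [1, 49, -7, 3]
BINARY_MULTIPLY → [1, 49, -21]
BINARY_MULTIPLY → [1, -1029]
BINARY_MULTIPLY → [-1029]

-1029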